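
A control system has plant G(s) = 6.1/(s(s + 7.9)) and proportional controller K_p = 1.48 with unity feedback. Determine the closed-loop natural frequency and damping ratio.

With unity feedback the closed-loop characteristic equation is s² + 7.9s + 1.48·6.1 = s² + 7.9s + 9.028 = 0.
Matching s² + 2ζω_n s + ω_n²: ω_n = √9.028 = 3.005 rad/s and 2ζω_n = 7.9, so ζ = 7.9/(2·3.005) = 1.31.

ω_n = 3 rad/s, ζ = 1.31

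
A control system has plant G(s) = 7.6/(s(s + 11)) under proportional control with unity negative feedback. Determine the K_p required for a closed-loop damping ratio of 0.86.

Closed-loop characteristic equation: s² + 11s + K_p·7.6 = 0.
So ω_n = √(7.6K_p) and 2ζω_n = 11, giving ζ = 11/(2√(7.6K_p)).
Setting ζ = 0.86: √(7.6K_p) = 11/(2·0.86) = 6.395, so K_p = 40.9/7.6 = 5.38.

K_p = 5.38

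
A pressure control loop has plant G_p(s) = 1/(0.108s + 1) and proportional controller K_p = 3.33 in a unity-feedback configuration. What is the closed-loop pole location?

Closed loop: T(s) = K_p·G_p/(1+K_p·G_p) = 3.33/(0.108s + 1 + 3.33), with pole at s = −(1 + 3.33)/0.108 = −40.09.

s = -40.09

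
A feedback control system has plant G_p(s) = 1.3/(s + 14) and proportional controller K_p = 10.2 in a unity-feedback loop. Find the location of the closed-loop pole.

s = -27.26

Closed-loop transfer function: T(s) = K_p·G_p(s)/(1 + K_p·G_p(s)) = 13.26/(s + 14 + 13.26) = 13.26/(s + 27.26).
The closed-loop pole is at s = −27.26.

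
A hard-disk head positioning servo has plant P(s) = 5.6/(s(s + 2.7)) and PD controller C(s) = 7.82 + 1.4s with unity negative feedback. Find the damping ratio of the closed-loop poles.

ζ = 0.796

Forward path: (7.82 + 1.4s)·5.6/(s(s+2.7)). The closed-loop characteristic equation is s² + (2.7 + 5.6·1.4)s + 5.6·7.82 = 0.
That is s² + 10.54s + 43.79 = 0, so ω_n = 6.618 rad/s and ζ = 10.54/(2·6.618) = 0.7964.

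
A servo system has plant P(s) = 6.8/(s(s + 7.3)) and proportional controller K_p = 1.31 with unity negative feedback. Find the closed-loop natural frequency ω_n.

1 + K_p·P(s) = 0 gives s² + 7.3s + 8.908 = 0.
So ω_n² = 8.908 ⇒ ω_n = 2.985 rad/s, and ζ = 7.3/(2ω_n) = 1.22.

ω_n = 2.98 rad/s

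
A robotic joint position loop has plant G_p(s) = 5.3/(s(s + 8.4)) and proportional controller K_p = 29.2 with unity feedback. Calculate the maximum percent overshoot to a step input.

Closed-loop characteristic equation: s² + 8.4s + 154.8 = 0, so ω_n = 12.44 rad/s and ζ = 8.4/(2·12.44) = 0.3376.
%OS = 100·exp(−πζ/√(1−ζ²)) = 100·exp(−π·0.3376/√0.886) = 32.4%.

32.4%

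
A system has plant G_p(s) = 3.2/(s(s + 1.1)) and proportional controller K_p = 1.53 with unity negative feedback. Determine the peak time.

Closed-loop characteristic equation: s² + 1.1s + 4.896 = 0, so ω_n = 2.213 rad/s and ζ = 1.1/(2·2.213) = 0.2486.
Damped frequency ω_d = ω_n√(1−ζ²) = 2.143 rad/s, so peak time T_p = π/ω_d = 1.47 s.

T_p = 1.47 s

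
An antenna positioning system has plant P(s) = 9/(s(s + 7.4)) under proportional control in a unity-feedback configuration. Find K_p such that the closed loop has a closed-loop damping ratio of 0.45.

Closed-loop characteristic equation: s² + 7.4s + K_p·9 = 0.
So ω_n = √(9K_p) and 2ζω_n = 7.4, giving ζ = 7.4/(2√(9K_p)).
Setting ζ = 0.45: √(9K_p) = 7.4/(2·0.45) = 8.222, so K_p = 67.6/9 = 7.51.

K_p = 7.51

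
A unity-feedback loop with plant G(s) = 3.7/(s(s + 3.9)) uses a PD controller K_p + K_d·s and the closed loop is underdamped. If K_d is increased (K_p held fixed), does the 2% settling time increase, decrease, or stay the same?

decrease

Characteristic equation s² + (3.9 + 3.7K_d)s + 3.7K_p = 0: raising K_d increases ζω_n = (3.9+3.7K_d)/2 while the loop stays underdamped, so T_s ≈ 4/(ζω_n) decreases.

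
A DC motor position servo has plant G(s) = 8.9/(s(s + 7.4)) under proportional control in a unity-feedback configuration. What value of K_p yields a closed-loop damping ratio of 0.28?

Closed-loop characteristic equation: s² + 7.4s + K_p·8.9 = 0.
So ω_n = √(8.9K_p) and 2ζω_n = 7.4, giving ζ = 7.4/(2√(8.9K_p)).
Setting ζ = 0.28: √(8.9K_p) = 7.4/(2·0.28) = 13.21, so K_p = 174.6/8.9 = 19.6.

K_p = 19.6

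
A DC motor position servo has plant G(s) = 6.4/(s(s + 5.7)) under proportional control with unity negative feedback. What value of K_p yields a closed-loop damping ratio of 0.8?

K_p = 1.98

Closed-loop characteristic equation: s² + 5.7s + K_p·6.4 = 0.
So ω_n = √(6.4K_p) and 2ζω_n = 5.7, giving ζ = 5.7/(2√(6.4K_p)).
Setting ζ = 0.8: √(6.4K_p) = 5.7/(2·0.8) = 3.562, so K_p = 12.69/6.4 = 1.98.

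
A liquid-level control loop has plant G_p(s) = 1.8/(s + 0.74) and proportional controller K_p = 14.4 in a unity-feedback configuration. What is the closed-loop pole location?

s = -26.66

Closed-loop transfer function: T(s) = K_p·G_p(s)/(1 + K_p·G_p(s)) = 25.92/(s + 0.74 + 25.92) = 25.92/(s + 26.66).
The closed-loop pole is at s = −26.66.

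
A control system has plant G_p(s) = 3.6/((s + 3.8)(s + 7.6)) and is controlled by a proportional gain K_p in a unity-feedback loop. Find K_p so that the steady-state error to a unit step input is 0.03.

Steady-state error for a unit step on this type-0 loop is 1/(1 + K_p·G_p(0)).
G_p(0) = 0.1247. Require 1/(1 + K_p·0.1247) = 0.03, so 1 + 0.1247·K_p = 33.33.
K_p = (33.33 − 1)/0.1247 = 259.

K_p = 259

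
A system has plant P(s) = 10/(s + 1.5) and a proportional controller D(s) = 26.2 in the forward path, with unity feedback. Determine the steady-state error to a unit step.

0.00569

The loop is type 0. Static position error constant K_pos = D(0)·P(0) = 26.2·6.667 = 174.7.
Steady-state error to a unit step: e_ss = 1/(1+K_pos) = 1/175.7 = 0.00569.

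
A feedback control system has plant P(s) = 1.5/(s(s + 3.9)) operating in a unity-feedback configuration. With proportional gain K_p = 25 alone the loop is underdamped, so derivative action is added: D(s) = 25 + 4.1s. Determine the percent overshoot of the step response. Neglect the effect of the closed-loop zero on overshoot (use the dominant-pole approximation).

Forward path: (25 + 4.1s)·1.5/(s(s+3.9)). The closed-loop characteristic equation is s² + (3.9 + 1.5·4.1)s + 1.5·25 = 0.
That is s² + 10.05s + 37.5 = 0, so ω_n = 6.124 rad/s and ζ = 10.05/(2·6.124) = 0.8206.
%OS = 100·exp(−πζ/√(1−ζ²)) = 1.1%.

1.1%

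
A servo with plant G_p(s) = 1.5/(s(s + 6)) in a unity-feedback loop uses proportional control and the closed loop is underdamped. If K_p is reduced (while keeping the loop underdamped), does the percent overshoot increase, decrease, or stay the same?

ζ = 6/(2√(1.5K_p)) rises as K_p falls; higher damping means less overshoot.

decrease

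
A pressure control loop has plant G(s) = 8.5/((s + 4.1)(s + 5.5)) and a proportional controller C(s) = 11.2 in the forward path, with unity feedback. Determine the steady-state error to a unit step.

The loop is type 0. Static position error constant K_pos = C(0)·G(0) = 11.2·0.3769 = 4.222.
Steady-state error to a unit step: e_ss = 1/(1+K_pos) = 1/5.222 = 0.192.

0.192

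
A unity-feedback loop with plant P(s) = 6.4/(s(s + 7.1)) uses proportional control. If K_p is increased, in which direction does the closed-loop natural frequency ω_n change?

increase

ω_n = √(6.4·K_p), which grows with K_p.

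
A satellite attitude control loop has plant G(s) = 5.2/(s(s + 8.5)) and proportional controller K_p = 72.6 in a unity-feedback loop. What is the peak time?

T_p = 0.166 s

The closed-loop denominator s² + 8.5s + 377.5 gives ω_n = √377.5 = 19.43 and ζ = 8.5/(2ω_n) = 0.2187.
Damped frequency ω_d = ω_n√(1−ζ²) = 18.96 rad/s, so peak time T_p = π/ω_d = 0.166 s.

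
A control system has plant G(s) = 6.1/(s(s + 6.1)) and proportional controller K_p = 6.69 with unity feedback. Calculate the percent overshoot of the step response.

The closed-loop denominator s² + 6.1s + 40.81 gives ω_n = √40.81 = 6.388 and ζ = 6.1/(2ω_n) = 0.4774.
%OS = 100·exp(−πζ/√(1−ζ²)) = 100·exp(−π·0.4774/√0.772) = 18.1%.

18.1%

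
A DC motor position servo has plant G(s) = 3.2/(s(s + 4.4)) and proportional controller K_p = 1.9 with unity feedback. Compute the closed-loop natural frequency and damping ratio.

With unity feedback the closed-loop characteristic equation is s² + 4.4s + 1.9·3.2 = s² + 4.4s + 6.08 = 0.
So ω_n² = 6.08 ⇒ ω_n = 2.466 rad/s, and ζ = 4.4/(2ω_n) = 0.892.

ω_n = 2.47 rad/s, ζ = 0.892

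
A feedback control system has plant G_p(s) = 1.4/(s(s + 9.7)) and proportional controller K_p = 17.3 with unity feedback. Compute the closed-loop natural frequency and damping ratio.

ω_n = 4.92 rad/s, ζ = 0.985

With unity feedback the closed-loop characteristic equation is s² + 9.7s + 17.3·1.4 = s² + 9.7s + 24.22 = 0.
Matching s² + 2ζω_n s + ω_n²: ω_n = √24.22 = 4.921 rad/s and 2ζω_n = 9.7, so ζ = 9.7/(2·4.921) = 0.985.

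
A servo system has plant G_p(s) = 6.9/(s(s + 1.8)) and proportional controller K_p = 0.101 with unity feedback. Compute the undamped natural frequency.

With unity feedback the closed-loop characteristic equation is s² + 1.8s + 0.101·6.9 = s² + 1.8s + 0.6969 = 0.
Matching s² + 2ζω_n s + ω_n²: ω_n = √0.6969 = 0.8348 rad/s and 2ζω_n = 1.8, so ζ = 1.8/(2·0.8348) = 1.08.

ω_n = 0.835 rad/s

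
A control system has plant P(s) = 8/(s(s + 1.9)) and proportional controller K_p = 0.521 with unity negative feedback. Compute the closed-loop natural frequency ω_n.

1 + K_p·P(s) = 0 gives s² + 1.9s + 4.168 = 0.
Matching s² + 2ζω_n s + ω_n²: ω_n = √4.168 = 2.042 rad/s and 2ζω_n = 1.9, so ζ = 1.9/(2·2.042) = 0.465.

ω_n = 2.04 rad/s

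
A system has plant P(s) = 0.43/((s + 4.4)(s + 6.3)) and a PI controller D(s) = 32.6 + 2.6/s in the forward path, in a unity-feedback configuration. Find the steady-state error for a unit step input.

0

The open loop D(s)P(s) has a pole at the origin (type 1), so the static position error constant is infinite and e_ss = 1/(1+∞) = 0.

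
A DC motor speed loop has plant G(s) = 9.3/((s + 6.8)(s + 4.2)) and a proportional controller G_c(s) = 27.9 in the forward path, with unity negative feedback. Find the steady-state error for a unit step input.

0.0992

The loop is type 0. Static position error constant K_pos = G_c(0)·G(0) = 27.9·0.3256 = 9.085.
Steady-state error to a unit step: e_ss = 1/(1+K_pos) = 1/10.09 = 0.0992.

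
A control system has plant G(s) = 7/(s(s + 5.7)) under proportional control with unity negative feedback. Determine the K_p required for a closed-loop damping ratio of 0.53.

Closed-loop characteristic equation: s² + 5.7s + K_p·7 = 0.
So ω_n = √(7K_p) and 2ζω_n = 5.7, giving ζ = 5.7/(2√(7K_p)).
Setting ζ = 0.53: √(7K_p) = 5.7/(2·0.53) = 5.377, so K_p = 28.92/7 = 4.13.

K_p = 4.13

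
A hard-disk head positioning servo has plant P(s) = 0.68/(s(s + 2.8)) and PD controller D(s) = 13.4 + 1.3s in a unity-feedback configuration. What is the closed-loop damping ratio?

Forward path: (13.4 + 1.3s)·0.68/(s(s+2.8)). The closed-loop characteristic equation is s² + (2.8 + 0.68·1.3)s + 0.68·13.4 = 0.
That is s² + 3.684s + 9.112 = 0, so ω_n = 3.019 rad/s and ζ = 3.684/(2·3.019) = 0.6102.

ζ = 0.61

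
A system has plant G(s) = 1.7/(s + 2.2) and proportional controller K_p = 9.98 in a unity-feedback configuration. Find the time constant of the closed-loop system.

Closed-loop transfer function: T(s) = K_p·G(s)/(1 + K_p·G(s)) = 16.97/(s + 2.2 + 16.97) = 16.97/(s + 19.17).
Time constant τ = 1/19.17 = 0.0522 s.

τ = 0.0522 s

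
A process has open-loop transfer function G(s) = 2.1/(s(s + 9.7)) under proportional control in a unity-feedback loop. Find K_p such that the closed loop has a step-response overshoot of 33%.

K_p = 101

From %OS = 100·exp(−πζ/√(1−ζ²)) = 33%, ζ = −ln(0.33)/√(π²+ln²(0.33)) = 0.3328.
Characteristic equation s² + 9.7s + 2.1K_p = 0 gives ζ = 9.7/(2√(2.1K_p)).
Setting ζ = 0.3328: √(2.1K_p) = 9.7/(2·0.3328) = 14.57, so K_p = 212.4/2.1 = 101.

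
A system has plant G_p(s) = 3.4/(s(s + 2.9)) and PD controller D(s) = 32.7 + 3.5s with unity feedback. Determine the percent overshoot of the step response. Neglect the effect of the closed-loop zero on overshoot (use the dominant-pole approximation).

Forward path: (32.7 + 3.5s)·3.4/(s(s+2.9)). The closed-loop characteristic equation is s² + (2.9 + 3.4·3.5)s + 3.4·32.7 = 0.
That is s² + 14.8s + 111.2 = 0, so ω_n = 10.54 rad/s and ζ = 14.8/(2·10.54) = 0.7018.
%OS = 100·exp(−πζ/√(1−ζ²)) = 4.53%.

4.53%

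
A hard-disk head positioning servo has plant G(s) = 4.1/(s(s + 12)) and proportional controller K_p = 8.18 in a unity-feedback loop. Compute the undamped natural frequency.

ω_n = 5.79 rad/s

With unity feedback the closed-loop characteristic equation is s² + 12s + 8.18·4.1 = s² + 12s + 33.54 = 0.
So ω_n² = 33.54 ⇒ ω_n = 5.791 rad/s, and ζ = 12/(2ω_n) = 1.04.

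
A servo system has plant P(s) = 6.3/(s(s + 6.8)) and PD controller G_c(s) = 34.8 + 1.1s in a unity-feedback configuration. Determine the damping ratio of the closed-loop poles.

Forward path: (34.8 + 1.1s)·6.3/(s(s+6.8)). The closed-loop characteristic equation is s² + (6.8 + 6.3·1.1)s + 6.3·34.8 = 0.
That is s² + 13.73s + 219.2 = 0, so ω_n = 14.81 rad/s and ζ = 13.73/(2·14.81) = 0.4636.

ζ = 0.464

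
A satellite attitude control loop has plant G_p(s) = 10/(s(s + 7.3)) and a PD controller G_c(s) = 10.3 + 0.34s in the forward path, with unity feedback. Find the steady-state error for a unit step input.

0

The open loop G_c(s)G_p(s) has a pole at the origin (type 1), so the static position error constant is infinite and e_ss = 1/(1+∞) = 0.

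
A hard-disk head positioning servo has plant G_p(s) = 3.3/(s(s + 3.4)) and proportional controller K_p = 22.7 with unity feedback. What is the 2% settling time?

T_s ≈ 2.35 s

Closed-loop characteristic equation: s² + 3.4s + 74.91 = 0, so ω_n = 8.655 rad/s and ζ = 3.4/(2·8.655) = 0.1964.
2% settling time T_s ≈ 4/(ζω_n) = 4/1.7 = 2.35 s.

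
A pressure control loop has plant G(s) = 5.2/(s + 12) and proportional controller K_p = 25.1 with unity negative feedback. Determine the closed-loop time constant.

Closed-loop transfer function: T(s) = K_p·G(s)/(1 + K_p·G(s)) = 130.5/(s + 12 + 130.5) = 130.5/(s + 142.5).
Time constant τ = 1/142.5 = 0.00702 s.

τ = 0.00702 s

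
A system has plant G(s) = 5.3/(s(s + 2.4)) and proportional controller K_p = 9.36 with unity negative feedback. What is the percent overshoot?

58.1%

From 1 + K_pG(s) = 0: s² + 2.4s + 49.61 = 0 ⇒ ω_n = 7.043, ζ = 0.1704.
%OS = 100·exp(−πζ/√(1−ζ²)) = 100·exp(−π·0.1704/√0.971) = 58.1%.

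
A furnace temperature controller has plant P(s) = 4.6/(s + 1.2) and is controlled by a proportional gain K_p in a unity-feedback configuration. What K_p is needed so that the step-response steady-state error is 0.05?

K_p = 4.96

Steady-state error for a unit step on this type-0 loop is 1/(1 + K_p·P(0)).
P(0) = 3.833. Require 1/(1 + K_p·3.833) = 0.05, so 1 + 3.833·K_p = 20.
K_p = (20 − 1)/3.833 = 4.96.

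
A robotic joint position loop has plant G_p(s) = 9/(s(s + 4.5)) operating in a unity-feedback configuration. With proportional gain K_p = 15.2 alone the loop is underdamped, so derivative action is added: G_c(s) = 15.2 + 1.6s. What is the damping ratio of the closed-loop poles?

Forward path: (15.2 + 1.6s)·9/(s(s+4.5)). The closed-loop characteristic equation is s² + (4.5 + 9·1.6)s + 9·15.2 = 0.
That is s² + 18.9s + 136.8 = 0, so ω_n = 11.7 rad/s and ζ = 18.9/(2·11.7) = 0.808.

ζ = 0.808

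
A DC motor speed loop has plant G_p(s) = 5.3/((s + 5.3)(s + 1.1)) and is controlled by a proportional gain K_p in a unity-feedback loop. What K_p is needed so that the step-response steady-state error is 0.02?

K_p = 53.9

The loop is type 0, so e_ss(step) = 1/(1 + K_pos) with K_pos = K_p·G_p(0).
G_p(0) = 0.9091. Require 1/(1 + K_p·0.9091) = 0.02, so 1 + 0.9091·K_p = 50.
K_p = (50 − 1)/0.9091 = 53.9.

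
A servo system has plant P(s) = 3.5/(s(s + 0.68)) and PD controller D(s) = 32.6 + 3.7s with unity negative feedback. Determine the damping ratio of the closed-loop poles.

Forward path: (32.6 + 3.7s)·3.5/(s(s+0.68)). The closed-loop characteristic equation is s² + (0.68 + 3.5·3.7)s + 3.5·32.6 = 0.
That is s² + 13.63s + 114.1 = 0, so ω_n = 10.68 rad/s and ζ = 13.63/(2·10.68) = 0.638.

ζ = 0.638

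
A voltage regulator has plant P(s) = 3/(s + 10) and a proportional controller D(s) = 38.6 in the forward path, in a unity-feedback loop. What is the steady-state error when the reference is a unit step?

The loop is type 0. Static position error constant K_pos = D(0)·P(0) = 38.6·0.3 = 11.58.
Steady-state error to a unit step: e_ss = 1/(1+K_pos) = 1/12.58 = 0.0795.

0.0795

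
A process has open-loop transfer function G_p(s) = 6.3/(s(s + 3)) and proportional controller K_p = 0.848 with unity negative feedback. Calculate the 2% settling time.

From 1 + K_pG_p(s) = 0: s² + 3s + 5.342 = 0 ⇒ ω_n = 2.311, ζ = 0.649.
2% settling time T_s ≈ 4/(ζω_n) = 4/1.5 = 2.67 s.

T_s ≈ 2.67 s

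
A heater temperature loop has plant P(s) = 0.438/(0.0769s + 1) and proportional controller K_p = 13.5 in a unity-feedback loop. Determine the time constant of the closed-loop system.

τ = 0.0111 s

Closed loop: T(s) = K_p·P/(1+K_p·P) = 5.913/(0.0769s + 1 + 5.913), with pole at s = −(1 + 5.913)/0.0769 = −89.9.
Closed-loop time constant τ = 1/89.9 = 0.0111 s.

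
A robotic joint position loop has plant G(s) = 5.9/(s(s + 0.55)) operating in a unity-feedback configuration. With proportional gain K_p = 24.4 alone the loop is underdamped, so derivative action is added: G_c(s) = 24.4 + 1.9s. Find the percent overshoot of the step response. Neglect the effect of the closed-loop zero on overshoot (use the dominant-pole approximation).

Forward path: (24.4 + 1.9s)·5.9/(s(s+0.55)). The closed-loop characteristic equation is s² + (0.55 + 5.9·1.9)s + 5.9·24.4 = 0.
That is s² + 11.76s + 144 = 0, so ω_n = 12 rad/s and ζ = 11.76/(2·12) = 0.4901.
%OS = 100·exp(−πζ/√(1−ζ²)) = 17.1%.

17.1%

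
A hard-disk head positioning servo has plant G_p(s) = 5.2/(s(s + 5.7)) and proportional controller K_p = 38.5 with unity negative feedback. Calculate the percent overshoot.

52.4%

The closed-loop denominator s² + 5.7s + 200.2 gives ω_n = √200.2 = 14.15 and ζ = 5.7/(2ω_n) = 0.2014.
%OS = 100·exp(−πζ/√(1−ζ²)) = 100·exp(−π·0.2014/√0.9594) = 52.4%.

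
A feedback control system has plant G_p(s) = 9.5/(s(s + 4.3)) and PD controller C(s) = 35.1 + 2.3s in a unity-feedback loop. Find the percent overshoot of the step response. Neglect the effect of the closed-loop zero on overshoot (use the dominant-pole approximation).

3.99%

Forward path: (35.1 + 2.3s)·9.5/(s(s+4.3)). The closed-loop characteristic equation is s² + (4.3 + 9.5·2.3)s + 9.5·35.1 = 0.
That is s² + 26.15s + 333.4 = 0, so ω_n = 18.26 rad/s and ζ = 26.15/(2·18.26) = 0.716.
%OS = 100·exp(−πζ/√(1−ζ²)) = 3.99%.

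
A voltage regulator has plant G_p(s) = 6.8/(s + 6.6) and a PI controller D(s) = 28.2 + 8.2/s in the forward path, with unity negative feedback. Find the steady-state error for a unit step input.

The open loop D(s)G_p(s) has a pole at the origin (type 1), so the static position error constant is infinite and e_ss = 1/(1+∞) = 0.

0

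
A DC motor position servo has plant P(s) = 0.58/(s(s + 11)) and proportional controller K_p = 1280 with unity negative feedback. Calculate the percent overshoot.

From 1 + K_pP(s) = 0: s² + 11s + 742.4 = 0 ⇒ ω_n = 27.25, ζ = 0.2019.
%OS = 100·exp(−πζ/√(1−ζ²)) = 100·exp(−π·0.2019/√0.9593) = 52.3%.

52.3%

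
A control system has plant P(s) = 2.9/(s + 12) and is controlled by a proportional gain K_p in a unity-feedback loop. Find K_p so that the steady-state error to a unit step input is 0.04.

K_p = 99.3

The loop is type 0, so e_ss(step) = 1/(1 + K_pos) with K_pos = K_p·P(0).
P(0) = 0.2417. Require 1/(1 + K_p·0.2417) = 0.04, so 1 + 0.2417·K_p = 25.
K_p = (25 − 1)/0.2417 = 99.3.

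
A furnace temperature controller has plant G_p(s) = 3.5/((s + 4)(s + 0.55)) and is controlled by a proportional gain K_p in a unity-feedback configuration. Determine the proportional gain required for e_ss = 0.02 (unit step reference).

K_p = 30.8

Steady-state error for a unit step on this type-0 loop is 1/(1 + K_p·G_p(0)).
G_p(0) = 1.591. Require 1/(1 + K_p·1.591) = 0.02, so 1 + 1.591·K_p = 50.
K_p = (50 − 1)/1.591 = 30.8.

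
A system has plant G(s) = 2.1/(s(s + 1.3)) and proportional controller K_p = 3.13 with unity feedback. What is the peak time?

The closed-loop denominator s² + 1.3s + 6.573 gives ω_n = √6.573 = 2.564 and ζ = 1.3/(2ω_n) = 0.2535.
Damped frequency ω_d = ω_n√(1−ζ²) = 2.48 rad/s, so peak time T_p = π/ω_d = 1.27 s.

T_p = 1.27 s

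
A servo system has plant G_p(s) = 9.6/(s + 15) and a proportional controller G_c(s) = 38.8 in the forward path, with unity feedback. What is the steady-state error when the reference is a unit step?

0.0387

The loop is type 0. Static position error constant K_pos = G_c(0)·G_p(0) = 38.8·0.64 = 24.83.
Steady-state error to a unit step: e_ss = 1/(1+K_pos) = 1/25.83 = 0.0387.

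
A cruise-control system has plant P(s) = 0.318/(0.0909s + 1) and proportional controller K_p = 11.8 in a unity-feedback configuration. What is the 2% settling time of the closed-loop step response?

T_s ≈ 0.0765 s

Closed loop: T(s) = K_p·P/(1+K_p·P) = 3.752/(0.0909s + 1 + 3.752), with pole at s = −(1 + 3.752)/0.0909 = −52.28.
τ = 1/52.28 = 0.01913 s, so 2% settling time ≈ 4τ = 0.0765 s.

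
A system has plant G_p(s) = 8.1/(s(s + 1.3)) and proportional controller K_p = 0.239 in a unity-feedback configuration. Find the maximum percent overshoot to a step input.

19%

From 1 + K_pG_p(s) = 0: s² + 1.3s + 1.936 = 0 ⇒ ω_n = 1.391, ζ = 0.4672.
%OS = 100·exp(−πζ/√(1−ζ²)) = 100·exp(−π·0.4672/√0.7818) = 19%.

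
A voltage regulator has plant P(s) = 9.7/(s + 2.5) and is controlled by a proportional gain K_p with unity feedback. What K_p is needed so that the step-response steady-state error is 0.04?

K_p = 6.19

For a type-0 loop with proportional control, e_ss = 1/(1 + K_p·P(0)).
P(0) = 3.88. Require 1/(1 + K_p·3.88) = 0.04, so 1 + 3.88·K_p = 25.
K_p = (25 − 1)/3.88 = 6.19.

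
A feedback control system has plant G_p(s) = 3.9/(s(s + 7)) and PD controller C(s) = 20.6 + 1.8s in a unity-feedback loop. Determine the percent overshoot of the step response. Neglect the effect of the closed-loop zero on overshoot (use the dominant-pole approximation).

Forward path: (20.6 + 1.8s)·3.9/(s(s+7)). The closed-loop characteristic equation is s² + (7 + 3.9·1.8)s + 3.9·20.6 = 0.
That is s² + 14.02s + 80.34 = 0, so ω_n = 8.963 rad/s and ζ = 14.02/(2·8.963) = 0.7821.
%OS = 100·exp(−πζ/√(1−ζ²)) = 1.94%.

1.94%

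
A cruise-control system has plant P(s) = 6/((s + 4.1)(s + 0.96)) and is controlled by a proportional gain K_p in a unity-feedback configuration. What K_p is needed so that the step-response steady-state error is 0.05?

K_p = 12.5

For a type-0 loop with proportional control, e_ss = 1/(1 + K_p·P(0)).
P(0) = 1.524. Require 1/(1 + K_p·1.524) = 0.05, so 1 + 1.524·K_p = 20.
K_p = (20 − 1)/1.524 = 12.5.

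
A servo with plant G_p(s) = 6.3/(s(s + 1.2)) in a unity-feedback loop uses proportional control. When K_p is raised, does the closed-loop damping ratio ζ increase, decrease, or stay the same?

decrease

ζ = 1.2/(2√(6.3K_p)); increasing K_p raises the denominator, so ζ falls.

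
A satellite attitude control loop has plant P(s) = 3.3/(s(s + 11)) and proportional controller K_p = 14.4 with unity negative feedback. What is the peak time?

T_p = 0.756 s

From 1 + K_pP(s) = 0: s² + 11s + 47.52 = 0 ⇒ ω_n = 6.893, ζ = 0.7979.
Damped frequency ω_d = ω_n√(1−ζ²) = 4.156 rad/s, so peak time T_p = π/ω_d = 0.756 s.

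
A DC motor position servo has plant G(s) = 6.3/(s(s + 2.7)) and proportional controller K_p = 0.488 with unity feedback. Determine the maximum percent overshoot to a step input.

2.26%

From 1 + K_pG(s) = 0: s² + 2.7s + 3.074 = 0 ⇒ ω_n = 1.753, ζ = 0.7699.
%OS = 100·exp(−πζ/√(1−ζ²)) = 100·exp(−π·0.7699/√0.4072) = 2.26%.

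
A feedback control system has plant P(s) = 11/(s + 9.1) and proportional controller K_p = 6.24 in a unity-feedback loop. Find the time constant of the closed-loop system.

Closed-loop transfer function: T(s) = K_p·P(s)/(1 + K_p·P(s)) = 68.64/(s + 9.1 + 68.64) = 68.64/(s + 77.74).
Time constant τ = 1/77.74 = 0.0129 s.

τ = 0.0129 s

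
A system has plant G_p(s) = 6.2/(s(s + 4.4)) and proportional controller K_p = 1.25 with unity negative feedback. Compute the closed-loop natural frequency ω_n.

The closed-loop denominator is s(s+4.4) + 1.25·6.2 = s² + 4.4s + 7.75.
So ω_n² = 7.75 ⇒ ω_n = 2.784 rad/s, and ζ = 4.4/(2ω_n) = 0.79.

ω_n = 2.78 rad/s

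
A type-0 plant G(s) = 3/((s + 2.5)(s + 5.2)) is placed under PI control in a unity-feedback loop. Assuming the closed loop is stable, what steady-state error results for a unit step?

0

The PI controller's integrator makes the forward path type 1, so e_ss to a step is zero.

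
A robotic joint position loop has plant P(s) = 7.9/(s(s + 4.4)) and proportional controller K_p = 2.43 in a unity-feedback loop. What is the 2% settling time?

Closed-loop characteristic equation: s² + 4.4s + 19.2 = 0, so ω_n = 4.381 rad/s and ζ = 4.4/(2·4.381) = 0.5021.
2% settling time T_s ≈ 4/(ζω_n) = 4/2.2 = 1.82 s.

T_s ≈ 1.82 s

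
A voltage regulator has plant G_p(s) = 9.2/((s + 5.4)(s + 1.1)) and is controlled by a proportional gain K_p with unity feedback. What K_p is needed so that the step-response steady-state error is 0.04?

For a type-0 loop with proportional control, e_ss = 1/(1 + K_p·G_p(0)).
G_p(0) = 1.549. Require 1/(1 + K_p·1.549) = 0.04, so 1 + 1.549·K_p = 25.
K_p = (25 − 1)/1.549 = 15.5.

K_p = 15.5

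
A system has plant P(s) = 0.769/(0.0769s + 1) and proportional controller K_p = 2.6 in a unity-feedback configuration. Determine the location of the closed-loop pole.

s = -39

Closed loop: T(s) = K_p·P/(1+K_p·P) = 1.999/(0.0769s + 1 + 1.999), with pole at s = −(1 + 1.999)/0.0769 = −39.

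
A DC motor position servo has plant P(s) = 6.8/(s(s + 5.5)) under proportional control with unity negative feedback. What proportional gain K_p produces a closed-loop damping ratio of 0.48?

Closed-loop characteristic equation: s² + 5.5s + K_p·6.8 = 0.
So ω_n = √(6.8K_p) and 2ζω_n = 5.5, giving ζ = 5.5/(2√(6.8K_p)).
Setting ζ = 0.48: √(6.8K_p) = 5.5/(2·0.48) = 5.729, so K_p = 32.82/6.8 = 4.83.

K_p = 4.83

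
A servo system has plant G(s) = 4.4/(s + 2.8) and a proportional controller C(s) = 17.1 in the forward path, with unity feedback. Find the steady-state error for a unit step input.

The loop is type 0. Static position error constant K_pos = C(0)·G(0) = 17.1·1.571 = 26.87.
Steady-state error to a unit step: e_ss = 1/(1+K_pos) = 1/27.87 = 0.0359.

0.0359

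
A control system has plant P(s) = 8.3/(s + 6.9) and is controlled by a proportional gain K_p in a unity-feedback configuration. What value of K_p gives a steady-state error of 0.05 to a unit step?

The loop is type 0, so e_ss(step) = 1/(1 + K_pos) with K_pos = K_p·P(0).
P(0) = 1.203. Require 1/(1 + K_p·1.203) = 0.05, so 1 + 1.203·K_p = 20.
K_p = (20 − 1)/1.203 = 15.8.

K_p = 15.8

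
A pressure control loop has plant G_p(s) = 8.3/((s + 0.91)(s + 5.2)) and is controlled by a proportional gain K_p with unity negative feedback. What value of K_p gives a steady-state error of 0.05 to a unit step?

Steady-state error for a unit step on this type-0 loop is 1/(1 + K_p·G_p(0)).
G_p(0) = 1.754. Require 1/(1 + K_p·1.754) = 0.05, so 1 + 1.754·K_p = 20.
K_p = (20 − 1)/1.754 = 10.8.

K_p = 10.8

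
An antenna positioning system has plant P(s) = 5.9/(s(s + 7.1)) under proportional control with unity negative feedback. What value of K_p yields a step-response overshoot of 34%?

K_p = 20.3

From %OS = 100·exp(−πζ/√(1−ζ²)) = 34%, ζ = −ln(0.34)/√(π²+ln²(0.34)) = 0.3248.
Characteristic equation s² + 7.1s + 5.9K_p = 0 gives ζ = 7.1/(2√(5.9K_p)).
Setting ζ = 0.3248: √(5.9K_p) = 7.1/(2·0.3248) = 10.93, so K_p = 119.5/5.9 = 20.3.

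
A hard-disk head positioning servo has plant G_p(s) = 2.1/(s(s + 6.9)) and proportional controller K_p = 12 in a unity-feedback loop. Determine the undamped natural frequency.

ω_n = 5.02 rad/s

1 + K_p·G_p(s) = 0 gives s² + 6.9s + 25.2 = 0.
So ω_n² = 25.2 ⇒ ω_n = 5.02 rad/s, and ζ = 6.9/(2ω_n) = 0.687.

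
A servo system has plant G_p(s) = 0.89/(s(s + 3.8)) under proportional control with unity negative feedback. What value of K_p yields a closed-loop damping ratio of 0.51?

Closed-loop characteristic equation: s² + 3.8s + K_p·0.89 = 0.
So ω_n = √(0.89K_p) and 2ζω_n = 3.8, giving ζ = 3.8/(2√(0.89K_p)).
Setting ζ = 0.51: √(0.89K_p) = 3.8/(2·0.51) = 3.725, so K_p = 13.88/0.89 = 15.6.

K_p = 15.6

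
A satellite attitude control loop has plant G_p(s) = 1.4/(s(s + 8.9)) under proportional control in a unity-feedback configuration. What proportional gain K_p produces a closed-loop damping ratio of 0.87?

K_p = 18.7

Closed-loop characteristic equation: s² + 8.9s + K_p·1.4 = 0.
So ω_n = √(1.4K_p) and 2ζω_n = 8.9, giving ζ = 8.9/(2√(1.4K_p)).
Setting ζ = 0.87: √(1.4K_p) = 8.9/(2·0.87) = 5.115, so K_p = 26.16/1.4 = 18.7.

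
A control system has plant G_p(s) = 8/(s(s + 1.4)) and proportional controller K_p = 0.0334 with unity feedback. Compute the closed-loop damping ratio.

With unity feedback the closed-loop characteristic equation is s² + 1.4s + 0.0334·8 = s² + 1.4s + 0.2672 = 0.
Matching s² + 2ζω_n s + ω_n²: ω_n = √0.2672 = 0.5169 rad/s and 2ζω_n = 1.4, so ζ = 1.4/(2·0.5169) = 1.35.

ζ = 1.35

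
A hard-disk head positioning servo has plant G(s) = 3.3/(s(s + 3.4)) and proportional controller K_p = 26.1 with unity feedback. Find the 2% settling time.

T_s ≈ 2.35 s

Closed-loop characteristic equation: s² + 3.4s + 86.13 = 0, so ω_n = 9.281 rad/s and ζ = 3.4/(2·9.281) = 0.1832.
2% settling time T_s ≈ 4/(ζω_n) = 4/1.7 = 2.35 s.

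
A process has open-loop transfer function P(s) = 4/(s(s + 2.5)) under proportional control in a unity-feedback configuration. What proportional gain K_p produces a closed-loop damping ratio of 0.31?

K_p = 4.06

Closed-loop characteristic equation: s² + 2.5s + K_p·4 = 0.
So ω_n = √(4K_p) and 2ζω_n = 2.5, giving ζ = 2.5/(2√(4K_p)).
Setting ζ = 0.31: √(4K_p) = 2.5/(2·0.31) = 4.032, so K_p = 16.26/4 = 4.06.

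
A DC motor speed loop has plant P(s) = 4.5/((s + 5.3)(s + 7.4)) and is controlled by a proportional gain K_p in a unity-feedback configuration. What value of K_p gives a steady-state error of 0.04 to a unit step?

The loop is type 0, so e_ss(step) = 1/(1 + K_pos) with K_pos = K_p·P(0).
P(0) = 0.1147. Require 1/(1 + K_p·0.1147) = 0.04, so 1 + 0.1147·K_p = 25.
K_p = (25 − 1)/0.1147 = 209.

K_p = 209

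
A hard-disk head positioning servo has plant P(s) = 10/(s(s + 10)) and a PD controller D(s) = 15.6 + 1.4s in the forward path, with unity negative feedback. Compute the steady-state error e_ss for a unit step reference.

The open loop D(s)P(s) has a pole at the origin (type 1), so the static position error constant is infinite and e_ss = 1/(1+∞) = 0.

0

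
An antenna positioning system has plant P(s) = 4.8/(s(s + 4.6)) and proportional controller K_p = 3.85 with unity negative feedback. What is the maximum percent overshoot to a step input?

The closed-loop denominator s² + 4.6s + 18.48 gives ω_n = √18.48 = 4.299 and ζ = 4.6/(2ω_n) = 0.535.
%OS = 100·exp(−πζ/√(1−ζ²)) = 100·exp(−π·0.535/√0.7137) = 13.7%.

13.7%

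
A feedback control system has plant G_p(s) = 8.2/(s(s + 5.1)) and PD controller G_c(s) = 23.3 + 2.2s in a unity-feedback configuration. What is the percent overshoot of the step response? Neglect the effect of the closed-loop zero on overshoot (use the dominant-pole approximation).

Forward path: (23.3 + 2.2s)·8.2/(s(s+5.1)). The closed-loop characteristic equation is s² + (5.1 + 8.2·2.2)s + 8.2·23.3 = 0.
That is s² + 23.14s + 191.1 = 0, so ω_n = 13.82 rad/s and ζ = 23.14/(2·13.82) = 0.837.
%OS = 100·exp(−πζ/√(1−ζ²)) = 0.818%.

0.818%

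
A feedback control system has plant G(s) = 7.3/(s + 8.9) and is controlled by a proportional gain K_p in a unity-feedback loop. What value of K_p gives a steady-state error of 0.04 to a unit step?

K_p = 29.3

The loop is type 0, so e_ss(step) = 1/(1 + K_pos) with K_pos = K_p·G(0).
G(0) = 0.8202. Require 1/(1 + K_p·0.8202) = 0.04, so 1 + 0.8202·K_p = 25.
K_p = (25 − 1)/0.8202 = 29.3.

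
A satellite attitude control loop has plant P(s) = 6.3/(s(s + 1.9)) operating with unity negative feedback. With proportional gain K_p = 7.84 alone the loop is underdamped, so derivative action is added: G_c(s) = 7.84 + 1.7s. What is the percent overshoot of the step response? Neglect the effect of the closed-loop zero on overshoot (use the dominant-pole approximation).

Forward path: (7.84 + 1.7s)·6.3/(s(s+1.9)). The closed-loop characteristic equation is s² + (1.9 + 6.3·1.7)s + 6.3·7.84 = 0.
That is s² + 12.61s + 49.39 = 0, so ω_n = 7.028 rad/s and ζ = 12.61/(2·7.028) = 0.8971.
%OS = 100·exp(−πζ/√(1−ζ²)) = 0.17%.

0.17%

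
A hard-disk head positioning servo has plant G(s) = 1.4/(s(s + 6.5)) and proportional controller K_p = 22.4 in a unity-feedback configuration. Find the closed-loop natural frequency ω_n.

ω_n = 5.6 rad/s

The closed-loop denominator is s(s+6.5) + 22.4·1.4 = s² + 6.5s + 31.36.
Matching s² + 2ζω_n s + ω_n²: ω_n = √31.36 = 5.6 rad/s and 2ζω_n = 6.5, so ζ = 6.5/(2·5.6) = 0.58.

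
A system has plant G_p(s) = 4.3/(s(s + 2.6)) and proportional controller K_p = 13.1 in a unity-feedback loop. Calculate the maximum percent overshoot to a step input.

57.6%

Closed-loop characteristic equation: s² + 2.6s + 56.33 = 0, so ω_n = 7.505 rad/s and ζ = 2.6/(2·7.505) = 0.1732.
%OS = 100·exp(−πζ/√(1−ζ²)) = 100·exp(−π·0.1732/√0.97) = 57.6%.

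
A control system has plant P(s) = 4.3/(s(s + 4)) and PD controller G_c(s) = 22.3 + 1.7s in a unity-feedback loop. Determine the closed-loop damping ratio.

ζ = 0.577

Forward path: (22.3 + 1.7s)·4.3/(s(s+4)). The closed-loop characteristic equation is s² + (4 + 4.3·1.7)s + 4.3·22.3 = 0.
That is s² + 11.31s + 95.89 = 0, so ω_n = 9.792 rad/s and ζ = 11.31/(2·9.792) = 0.5775.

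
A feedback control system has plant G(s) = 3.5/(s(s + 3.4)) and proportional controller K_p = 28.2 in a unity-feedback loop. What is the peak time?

The closed-loop denominator s² + 3.4s + 98.7 gives ω_n = √98.7 = 9.935 and ζ = 3.4/(2ω_n) = 0.1711.
Damped frequency ω_d = ω_n√(1−ζ²) = 9.788 rad/s, so peak time T_p = π/ω_d = 0.321 s.

T_p = 0.321 s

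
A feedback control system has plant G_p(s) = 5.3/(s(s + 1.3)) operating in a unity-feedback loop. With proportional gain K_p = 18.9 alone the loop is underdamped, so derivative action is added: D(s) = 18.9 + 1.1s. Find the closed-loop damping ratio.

Forward path: (18.9 + 1.1s)·5.3/(s(s+1.3)). The closed-loop characteristic equation is s² + (1.3 + 5.3·1.1)s + 5.3·18.9 = 0.
That is s² + 7.13s + 100.2 = 0, so ω_n = 10.01 rad/s and ζ = 7.13/(2·10.01) = 0.3562.

ζ = 0.356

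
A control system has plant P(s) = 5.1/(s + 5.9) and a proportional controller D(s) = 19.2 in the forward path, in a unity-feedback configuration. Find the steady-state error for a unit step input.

The loop is type 0. Static position error constant K_pos = D(0)·P(0) = 19.2·0.8644 = 16.6.
Steady-state error to a unit step: e_ss = 1/(1+K_pos) = 1/17.6 = 0.0568.

0.0568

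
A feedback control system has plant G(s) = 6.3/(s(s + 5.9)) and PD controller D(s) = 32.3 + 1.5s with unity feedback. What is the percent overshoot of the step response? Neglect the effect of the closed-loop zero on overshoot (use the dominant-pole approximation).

13.5%

Forward path: (32.3 + 1.5s)·6.3/(s(s+5.9)). The closed-loop characteristic equation is s² + (5.9 + 6.3·1.5)s + 6.3·32.3 = 0.
That is s² + 15.35s + 203.5 = 0, so ω_n = 14.26 rad/s and ζ = 15.35/(2·14.26) = 0.538.
%OS = 100·exp(−πζ/√(1−ζ²)) = 13.5%.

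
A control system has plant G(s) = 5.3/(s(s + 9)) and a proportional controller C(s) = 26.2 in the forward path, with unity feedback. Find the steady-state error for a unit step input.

0

The open loop C(s)G(s) has a pole at the origin (type 1), so the static position error constant is infinite and e_ss = 1/(1+∞) = 0.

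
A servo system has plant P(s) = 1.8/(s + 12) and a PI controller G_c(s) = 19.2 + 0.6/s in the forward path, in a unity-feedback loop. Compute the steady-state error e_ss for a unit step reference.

The open loop G_c(s)P(s) has a pole at the origin (type 1), so the static position error constant is infinite and e_ss = 1/(1+∞) = 0.

0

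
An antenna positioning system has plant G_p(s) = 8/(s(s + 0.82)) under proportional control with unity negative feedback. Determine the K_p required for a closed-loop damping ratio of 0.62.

K_p = 0.0547

Closed-loop characteristic equation: s² + 0.82s + K_p·8 = 0.
So ω_n = √(8K_p) and 2ζω_n = 0.82, giving ζ = 0.82/(2√(8K_p)).
Setting ζ = 0.62: √(8K_p) = 0.82/(2·0.62) = 0.6613, so K_p = 0.4373/8 = 0.0547.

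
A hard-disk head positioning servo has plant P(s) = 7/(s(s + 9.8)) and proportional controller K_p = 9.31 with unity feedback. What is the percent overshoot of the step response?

9.08%

From 1 + K_pP(s) = 0: s² + 9.8s + 65.17 = 0 ⇒ ω_n = 8.073, ζ = 0.607.
%OS = 100·exp(−πζ/√(1−ζ²)) = 100·exp(−π·0.607/√0.6316) = 9.08%.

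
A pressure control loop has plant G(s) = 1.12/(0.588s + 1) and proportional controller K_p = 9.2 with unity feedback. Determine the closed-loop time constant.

Closed loop: T(s) = K_p·G/(1+K_p·G) = 10.3/(0.588s + 1 + 10.3), with pole at s = −(1 + 10.3)/0.588 = −19.22.
Closed-loop time constant τ = 1/19.22 = 0.052 s.

τ = 0.052 s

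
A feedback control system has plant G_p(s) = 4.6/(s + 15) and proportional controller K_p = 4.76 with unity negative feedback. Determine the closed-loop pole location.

s = -36.9

Closed-loop transfer function: T(s) = K_p·G_p(s)/(1 + K_p·G_p(s)) = 21.9/(s + 15 + 21.9) = 21.9/(s + 36.9).
The closed-loop pole is at s = −36.9.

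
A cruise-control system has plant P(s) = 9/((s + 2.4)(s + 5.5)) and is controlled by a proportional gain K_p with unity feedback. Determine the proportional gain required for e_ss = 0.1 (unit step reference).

Steady-state error for a unit step on this type-0 loop is 1/(1 + K_p·P(0)).
P(0) = 0.6818. Require 1/(1 + K_p·0.6818) = 0.1, so 1 + 0.6818·K_p = 10.
K_p = (10 − 1)/0.6818 = 13.2.

K_p = 13.2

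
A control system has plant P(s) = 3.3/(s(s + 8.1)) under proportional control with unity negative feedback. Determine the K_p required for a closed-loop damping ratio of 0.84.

K_p = 7.04

Closed-loop characteristic equation: s² + 8.1s + K_p·3.3 = 0.
So ω_n = √(3.3K_p) and 2ζω_n = 8.1, giving ζ = 8.1/(2√(3.3K_p)).
Setting ζ = 0.84: √(3.3K_p) = 8.1/(2·0.84) = 4.821, so K_p = 23.25/3.3 = 7.04.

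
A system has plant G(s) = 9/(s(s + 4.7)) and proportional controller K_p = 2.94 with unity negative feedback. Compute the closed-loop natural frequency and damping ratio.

ω_n = 5.14 rad/s, ζ = 0.457

The closed-loop denominator is s(s+4.7) + 2.94·9 = s² + 4.7s + 26.46.
Matching s² + 2ζω_n s + ω_n²: ω_n = √26.46 = 5.144 rad/s and 2ζω_n = 4.7, so ζ = 4.7/(2·5.144) = 0.457.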